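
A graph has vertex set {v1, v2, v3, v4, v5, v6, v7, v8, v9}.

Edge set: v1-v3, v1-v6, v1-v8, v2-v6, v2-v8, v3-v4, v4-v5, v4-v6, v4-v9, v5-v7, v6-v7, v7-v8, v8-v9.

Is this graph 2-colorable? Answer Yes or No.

The cycle v5-v7-v8-v9-v4-v5 has odd length 5, so it cannot be 2-colored; at least 3 colors are needed.
So 2 colors are not enough.

No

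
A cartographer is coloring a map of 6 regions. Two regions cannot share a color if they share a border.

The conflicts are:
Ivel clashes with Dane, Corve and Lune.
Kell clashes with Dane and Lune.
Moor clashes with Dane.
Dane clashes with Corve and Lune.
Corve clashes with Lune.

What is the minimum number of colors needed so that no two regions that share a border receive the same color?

Ivel, Dane, Corve, Lune are mutually in conflict, so at least 4 colors are needed.
4 colors suffice: Ivel=3, Kell=3, Moor=2, Dane=1, Corve=4, Lune=2. Each listed conflict is separated.

4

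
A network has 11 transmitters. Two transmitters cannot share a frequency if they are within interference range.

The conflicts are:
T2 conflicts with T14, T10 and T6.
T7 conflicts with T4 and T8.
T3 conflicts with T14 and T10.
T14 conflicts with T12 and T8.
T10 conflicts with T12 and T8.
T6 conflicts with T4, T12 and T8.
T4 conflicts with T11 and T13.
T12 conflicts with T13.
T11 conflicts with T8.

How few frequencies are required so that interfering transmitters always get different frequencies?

T4 and T11 conflict, so at least 2 frequencies are needed.
2 frequencies suffice: frequency 1 → {T2, T3, T4, T12, T8}; frequency 2 → {T7, T14, T10, T6, T11, T13}. Each listed conflict is separated.

2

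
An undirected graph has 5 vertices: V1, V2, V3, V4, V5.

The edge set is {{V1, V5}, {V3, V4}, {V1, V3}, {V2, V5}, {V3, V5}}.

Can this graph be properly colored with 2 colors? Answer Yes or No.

No

V1, V3, V5 are mutually adjacent, so at least 3 colors are needed.
So 2 colors are not enough.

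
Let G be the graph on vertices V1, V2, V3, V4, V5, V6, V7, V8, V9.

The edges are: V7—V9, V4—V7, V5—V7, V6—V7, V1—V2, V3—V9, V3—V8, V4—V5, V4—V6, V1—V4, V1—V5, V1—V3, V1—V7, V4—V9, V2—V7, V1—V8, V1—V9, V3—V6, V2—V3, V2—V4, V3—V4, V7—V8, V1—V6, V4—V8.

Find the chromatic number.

V1, V4, V6, V7 form a clique, so at least 4 colors are needed.
4 colors suffice: color R → {V4}; color B → {V1}; color G → {V3, V7}; color Y → {V2, V5, V6, V8, V9}. Each edge has distinct colors on its endpoints.

4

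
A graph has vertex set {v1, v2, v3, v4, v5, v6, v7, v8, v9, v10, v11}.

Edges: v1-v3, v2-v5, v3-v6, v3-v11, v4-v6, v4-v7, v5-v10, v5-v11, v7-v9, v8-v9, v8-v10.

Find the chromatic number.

3

The cycle v8-v9-v7-v4-v6-v3-v11-v5-v10-v8 has odd length 9, so it cannot be 2-colored; at least 3 colors are needed.
3 colors suffice: color 1 → {v3, v4, v5, v9}; color 2 → {v1, v2, v6, v7, v10, v11}; color 3 → {v8}. No two adjacent vertices share a color.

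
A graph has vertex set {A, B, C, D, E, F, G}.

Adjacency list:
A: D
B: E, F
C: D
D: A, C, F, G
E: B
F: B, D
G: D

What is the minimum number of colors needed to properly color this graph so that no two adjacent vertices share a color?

A and D are adjacent, so at least 2 colors are needed.
2 colors suffice: color 1 → {B, D}; color 2 → {A, C, E, F, G}. Each edge has distinct colors on its endpoints.

2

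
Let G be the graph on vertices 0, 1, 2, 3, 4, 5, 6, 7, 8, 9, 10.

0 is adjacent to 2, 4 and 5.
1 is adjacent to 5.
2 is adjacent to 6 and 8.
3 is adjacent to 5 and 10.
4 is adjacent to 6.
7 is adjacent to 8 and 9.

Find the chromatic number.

2

7 and 9 are adjacent, so at least 2 colors are needed.
2 colors suffice: color red → {2, 4, 5, 7, 10}; color blue → {0, 1, 3, 6, 8, 9}. Each edge has distinct colors on its endpoints.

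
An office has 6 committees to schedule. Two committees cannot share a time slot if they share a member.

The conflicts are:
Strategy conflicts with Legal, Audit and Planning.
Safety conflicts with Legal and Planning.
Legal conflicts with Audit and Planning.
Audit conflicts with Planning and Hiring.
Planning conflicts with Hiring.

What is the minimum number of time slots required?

4

Strategy, Legal, Audit, Planning are mutually in conflict, so at least 4 time slots are needed.
4 time slots suffice: Strategy=4, Safety=2, Legal=3, Audit=2, Planning=1, Hiring=3. Every pair that conflicts lands in different time slots.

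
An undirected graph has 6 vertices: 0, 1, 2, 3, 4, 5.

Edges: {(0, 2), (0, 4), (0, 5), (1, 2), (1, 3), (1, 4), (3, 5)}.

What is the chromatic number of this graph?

3

The cycle 4-0-5-3-1-4 has odd length 5, so it cannot be 2-colored; at least 3 colors are needed.
One proper 3-coloring: 0=red, 1=red, 2=blue, 3=green, 4=blue, 5=blue. Every edge joins two different colors.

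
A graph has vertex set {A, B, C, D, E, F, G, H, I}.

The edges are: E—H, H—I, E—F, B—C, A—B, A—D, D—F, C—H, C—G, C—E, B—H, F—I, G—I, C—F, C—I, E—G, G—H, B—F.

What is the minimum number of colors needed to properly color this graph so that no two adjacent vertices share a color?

C, G, H, I are mutually adjacent (a clique of size 4), so at least 4 colors are needed.
4 colors suffice: color 1 → {A, C}; color 2 → {F, H}; color 3 → {B, D, E, I}; color 4 → {G}. Each edge has distinct colors on its endpoints.

4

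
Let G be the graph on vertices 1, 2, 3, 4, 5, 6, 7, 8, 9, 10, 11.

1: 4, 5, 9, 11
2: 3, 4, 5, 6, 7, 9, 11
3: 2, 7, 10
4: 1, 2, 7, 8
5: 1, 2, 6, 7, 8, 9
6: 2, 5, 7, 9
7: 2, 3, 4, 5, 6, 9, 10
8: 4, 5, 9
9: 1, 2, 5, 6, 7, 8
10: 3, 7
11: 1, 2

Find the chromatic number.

2, 5, 6, 7, 9 are pairwise adjacent (a clique of size 5), so at least 5 colors are needed.
A valid assignment using 5 colors: 1=a, 2=b, 3=c, 4=c, 5=c, 6=e, 7=a, 8=a, 9=d, 10=b, 11=c. Every edge joins two different colors.

5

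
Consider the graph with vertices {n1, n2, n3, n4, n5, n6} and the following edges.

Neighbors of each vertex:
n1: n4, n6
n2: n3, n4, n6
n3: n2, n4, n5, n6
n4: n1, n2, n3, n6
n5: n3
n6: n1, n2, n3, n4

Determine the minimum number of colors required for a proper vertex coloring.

4

n2, n3, n4, n6 are pairwise adjacent (a clique of size 4), so at least 4 colors are needed.
4 colors suffice: color red → {n1, n3}; color blue → {n4, n5}; color green → {n6}; color yellow → {n2}. Every edge joins two different colors.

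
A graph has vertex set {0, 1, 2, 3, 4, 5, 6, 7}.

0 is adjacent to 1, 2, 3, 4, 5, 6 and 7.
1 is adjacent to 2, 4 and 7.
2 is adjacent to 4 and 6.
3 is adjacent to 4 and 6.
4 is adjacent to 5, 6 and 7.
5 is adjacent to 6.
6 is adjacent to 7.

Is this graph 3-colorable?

0, 4, 5, 6 are pairwise adjacent (a clique of size 4), so at least 4 colors are needed.
So 3 colors are not enough.

No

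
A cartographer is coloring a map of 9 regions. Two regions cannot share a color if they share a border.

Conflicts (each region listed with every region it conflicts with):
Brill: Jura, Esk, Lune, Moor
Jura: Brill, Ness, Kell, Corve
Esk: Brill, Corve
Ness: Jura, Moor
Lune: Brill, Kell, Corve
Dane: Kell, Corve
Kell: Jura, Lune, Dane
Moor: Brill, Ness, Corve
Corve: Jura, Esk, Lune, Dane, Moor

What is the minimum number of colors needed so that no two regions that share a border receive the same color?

Brill and Lune conflict, so at least 2 colors are needed.
2 colors suffice: color 1 → {Brill, Ness, Kell, Corve}; color 2 → {Jura, Esk, Lune, Dane, Moor}. No two conflicting regions share a color.

2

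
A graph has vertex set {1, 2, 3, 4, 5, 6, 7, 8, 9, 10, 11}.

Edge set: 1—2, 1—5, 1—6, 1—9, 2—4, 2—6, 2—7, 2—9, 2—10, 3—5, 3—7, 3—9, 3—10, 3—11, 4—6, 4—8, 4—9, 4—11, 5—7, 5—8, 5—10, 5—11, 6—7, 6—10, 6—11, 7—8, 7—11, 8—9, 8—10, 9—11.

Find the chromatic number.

4

3, 5, 7, 11 form a clique, so at least 4 colors are needed.
One proper 4-coloring: 1=d, 2=b, 3=d, 4=d, 5=c, 6=c, 7=a, 8=b, 9=a, 10=a, 11=b. Each edge has distinct colors on its endpoints.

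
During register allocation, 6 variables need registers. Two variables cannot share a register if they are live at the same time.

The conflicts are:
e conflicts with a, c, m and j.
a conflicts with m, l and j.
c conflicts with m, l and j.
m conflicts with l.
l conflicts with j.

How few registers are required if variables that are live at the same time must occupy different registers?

3

a, m, l all conflict with each other, so at least 3 registers are needed.
3 registers suffice: register 1 → {m, j}; register 2 → {e, l}; register 3 → {a, c}. Every pair that conflicts lands in different registers.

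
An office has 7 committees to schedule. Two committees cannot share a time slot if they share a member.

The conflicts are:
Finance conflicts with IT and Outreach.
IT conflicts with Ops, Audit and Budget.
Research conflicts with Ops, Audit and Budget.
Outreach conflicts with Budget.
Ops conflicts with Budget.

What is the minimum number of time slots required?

Research, Ops, Budget pairwise conflict, so at least 3 time slots are needed.
3 time slots suffice: time slot 1 → {Finance, Audit, Budget}; time slot 2 → {IT, Research, Outreach}; time slot 3 → {Ops}. No two conflicting committees share a time slot.

3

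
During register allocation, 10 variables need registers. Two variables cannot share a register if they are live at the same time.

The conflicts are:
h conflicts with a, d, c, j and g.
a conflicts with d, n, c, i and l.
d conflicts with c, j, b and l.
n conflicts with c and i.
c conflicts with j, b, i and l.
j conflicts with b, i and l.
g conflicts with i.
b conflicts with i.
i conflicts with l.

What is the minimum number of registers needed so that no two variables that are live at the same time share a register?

d, c, j, b are mutually in conflict, so at least 4 registers are needed.
A valid assignment using 4 registers: h=4, a=3, d=2, n=4, c=1, j=3, g=1, b=4, i=2, l=4. Each listed conflict is separated.

4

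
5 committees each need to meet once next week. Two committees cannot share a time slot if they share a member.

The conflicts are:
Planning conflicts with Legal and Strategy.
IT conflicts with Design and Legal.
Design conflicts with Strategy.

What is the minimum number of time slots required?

The cycle Planning-Strategy-Design-IT-Legal-Planning has odd length 5, so it cannot be 2-colored; at least 3 time slots are needed.
3 time slots suffice: time slot 1 → {Planning, Design}; time slot 2 → {IT, Strategy}; time slot 3 → {Legal}. No two conflicting committees share a time slot.

3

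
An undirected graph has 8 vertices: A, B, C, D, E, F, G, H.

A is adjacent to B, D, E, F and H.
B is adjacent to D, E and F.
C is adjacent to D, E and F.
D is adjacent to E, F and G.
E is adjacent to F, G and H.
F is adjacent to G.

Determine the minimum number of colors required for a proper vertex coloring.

A, B, D, E, F are mutually adjacent (a clique of size 5), so at least 5 colors are needed.
5 colors suffice: color 1 → {E}; color 2 → {F, H}; color 3 → {D}; color 4 → {A, C, G}; color 5 → {B}. No two adjacent vertices share a color.

5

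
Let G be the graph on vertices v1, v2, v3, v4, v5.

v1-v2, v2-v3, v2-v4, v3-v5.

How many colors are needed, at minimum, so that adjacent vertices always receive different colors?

v1 and v2 are adjacent, so at least 2 colors are needed.
2 colors suffice: color 1 → {v2, v5}; color 2 → {v1, v3, v4}. Each edge has distinct colors on its endpoints.

2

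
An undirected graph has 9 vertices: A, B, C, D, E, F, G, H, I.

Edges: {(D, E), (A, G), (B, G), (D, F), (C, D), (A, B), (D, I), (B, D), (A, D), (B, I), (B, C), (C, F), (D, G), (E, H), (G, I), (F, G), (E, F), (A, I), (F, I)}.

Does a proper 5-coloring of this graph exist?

Yes

The chromatic number is 5. A, B, D, G, I form a clique, so at least 5 colors are needed.
5 colors suffice: color 1 → {D, H}; color 2 → {C, E, I}; color 3 → {B, F}; color 4 → {G}; color 5 → {A}.
That is already a proper 5-coloring.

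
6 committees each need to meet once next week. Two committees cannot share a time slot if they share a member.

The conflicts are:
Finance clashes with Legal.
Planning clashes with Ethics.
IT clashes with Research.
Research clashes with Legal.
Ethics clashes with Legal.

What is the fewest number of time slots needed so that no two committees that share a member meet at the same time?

Finance and Legal conflict, so at least 2 time slots are needed.
2 time slots suffice: time slot 1 → {Planning, IT, Legal}; time slot 2 → {Finance, Research, Ethics}. No two conflicting committees share a time slot.

2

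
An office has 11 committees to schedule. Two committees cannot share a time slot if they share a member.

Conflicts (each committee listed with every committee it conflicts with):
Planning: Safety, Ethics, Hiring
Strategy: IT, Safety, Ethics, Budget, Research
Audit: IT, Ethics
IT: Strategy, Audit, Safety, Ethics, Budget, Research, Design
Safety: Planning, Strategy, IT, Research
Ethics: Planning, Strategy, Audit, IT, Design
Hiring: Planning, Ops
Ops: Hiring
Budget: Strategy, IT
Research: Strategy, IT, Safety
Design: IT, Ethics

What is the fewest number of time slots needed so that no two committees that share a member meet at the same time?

4

Strategy, IT, Safety, Research are mutually in conflict, so at least 4 time slots are needed.
4 time slots suffice: time slot 1 → {Planning, IT, Ops}; time slot 2 → {Safety, Ethics, Hiring, Budget}; time slot 3 → {Strategy, Audit, Design}; time slot 4 → {Research}. Each listed conflict is separated.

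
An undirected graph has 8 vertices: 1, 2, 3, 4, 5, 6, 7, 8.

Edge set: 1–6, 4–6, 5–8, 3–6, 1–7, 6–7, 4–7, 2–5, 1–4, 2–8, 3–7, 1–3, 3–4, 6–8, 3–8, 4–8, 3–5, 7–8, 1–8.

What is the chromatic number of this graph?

6

1, 3, 4, 6, 7, 8 form a clique, so at least 6 colors are needed.
6 colors suffice: color red → {8}; color blue → {2, 3}; color green → {1, 5}; color yellow → {4}; color purple → {7}; color orange → {6}. Each edge has distinct colors on its endpoints.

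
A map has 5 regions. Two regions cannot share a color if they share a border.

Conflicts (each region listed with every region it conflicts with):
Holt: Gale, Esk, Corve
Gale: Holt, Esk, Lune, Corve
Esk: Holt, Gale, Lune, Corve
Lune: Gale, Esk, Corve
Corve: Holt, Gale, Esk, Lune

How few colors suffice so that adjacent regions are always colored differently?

Gale, Esk, Lune, Corve pairwise conflict, so at least 4 colors are needed.
4 colors suffice: Holt=4, Gale=3, Esk=1, Lune=4, Corve=2. Every pair that conflicts lands in different colors.

4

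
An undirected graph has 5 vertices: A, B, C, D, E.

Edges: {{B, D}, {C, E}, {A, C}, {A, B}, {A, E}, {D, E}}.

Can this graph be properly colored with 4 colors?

Yes

The chromatic number is 3. A, C, E are mutually adjacent, so at least 3 colors are needed.
One proper 3-coloring: A=red, B=blue, C=green, D=red, E=blue.
Since 4 ≥ 3, a proper 4-coloring certainly exists.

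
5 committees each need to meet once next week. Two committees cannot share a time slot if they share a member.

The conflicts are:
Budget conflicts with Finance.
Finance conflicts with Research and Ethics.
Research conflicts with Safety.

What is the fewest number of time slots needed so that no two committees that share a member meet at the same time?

2

Research and Safety conflict, so at least 2 time slots are needed.
2 time slots suffice: time slot 1 → {Finance, Safety}; time slot 2 → {Budget, Research, Ethics}. No two conflicting committees share a time slot.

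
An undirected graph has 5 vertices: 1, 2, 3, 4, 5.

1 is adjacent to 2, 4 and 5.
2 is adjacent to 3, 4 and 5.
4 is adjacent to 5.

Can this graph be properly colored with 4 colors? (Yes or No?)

Yes

The chromatic number is 4. 1, 2, 4, 5 are pairwise adjacent (a clique of size 4), so at least 4 colors are needed.
4 colors suffice: color red → {2}; color blue → {1, 3}; color green → {5}; color yellow → {4}.
That is already a proper 4-coloring.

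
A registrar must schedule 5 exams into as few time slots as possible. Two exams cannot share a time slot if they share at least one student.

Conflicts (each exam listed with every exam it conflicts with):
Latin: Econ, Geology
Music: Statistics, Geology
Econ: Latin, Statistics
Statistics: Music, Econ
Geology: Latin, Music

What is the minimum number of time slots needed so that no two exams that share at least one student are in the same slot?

3

The cycle Music-Geology-Latin-Econ-Statistics-Music has odd length 5, so it cannot be 2-colored; at least 3 time slots are needed.
Using 3 time slots: Latin=1, Music=3, Econ=2, Statistics=1, Geology=2. Each listed conflict is separated.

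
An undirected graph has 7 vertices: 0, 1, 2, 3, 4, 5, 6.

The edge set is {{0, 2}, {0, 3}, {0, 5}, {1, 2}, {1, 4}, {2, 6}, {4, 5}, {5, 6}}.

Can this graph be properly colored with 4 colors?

The chromatic number is 3. The cycle 4-5-6-2-1-4 has odd length 5, so it cannot be 2-colored; at least 3 colors are needed.
3 colors suffice: color red → {0, 4, 6}; color blue → {2, 3, 5}; color green → {1}.
Since 4 ≥ 3, a proper 4-coloring certainly exists.

Yes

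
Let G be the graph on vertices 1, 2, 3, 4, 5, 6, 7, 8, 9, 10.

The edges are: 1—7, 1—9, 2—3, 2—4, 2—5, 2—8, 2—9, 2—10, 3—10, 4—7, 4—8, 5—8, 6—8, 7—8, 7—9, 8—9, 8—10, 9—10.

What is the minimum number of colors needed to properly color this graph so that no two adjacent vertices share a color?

2, 8, 9, 10 are mutually adjacent (a clique of size 4), so at least 4 colors are needed.
4 colors suffice: color a → {1, 3, 8}; color b → {2, 6, 7}; color c → {4, 5, 9}; color d → {10}. Each edge has distinct colors on its endpoints.

4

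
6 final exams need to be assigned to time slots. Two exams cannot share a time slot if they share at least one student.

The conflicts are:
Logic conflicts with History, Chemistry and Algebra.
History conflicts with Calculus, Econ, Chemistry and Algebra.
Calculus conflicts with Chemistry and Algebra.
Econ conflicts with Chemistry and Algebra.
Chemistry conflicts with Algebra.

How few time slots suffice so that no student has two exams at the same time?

History, Econ, Chemistry, Algebra pairwise conflict, so at least 4 time slots are needed.
4 time slots suffice: time slot 1 → {Chemistry}; time slot 2 → {Algebra}; time slot 3 → {History}; time slot 4 → {Logic, Calculus, Econ}. Every pair that conflicts lands in different time slots.

4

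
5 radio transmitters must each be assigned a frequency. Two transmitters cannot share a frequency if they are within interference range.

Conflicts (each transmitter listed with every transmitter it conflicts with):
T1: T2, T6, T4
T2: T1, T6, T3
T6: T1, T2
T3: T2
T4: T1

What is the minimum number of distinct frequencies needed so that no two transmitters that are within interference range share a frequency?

3

T1, T2, T6 all conflict with each other, so at least 3 frequencies are needed.
3 frequencies suffice: frequency 1 → {T2, T4}; frequency 2 → {T1, T3}; frequency 3 → {T6}. Every pair that conflicts lands in different frequencies.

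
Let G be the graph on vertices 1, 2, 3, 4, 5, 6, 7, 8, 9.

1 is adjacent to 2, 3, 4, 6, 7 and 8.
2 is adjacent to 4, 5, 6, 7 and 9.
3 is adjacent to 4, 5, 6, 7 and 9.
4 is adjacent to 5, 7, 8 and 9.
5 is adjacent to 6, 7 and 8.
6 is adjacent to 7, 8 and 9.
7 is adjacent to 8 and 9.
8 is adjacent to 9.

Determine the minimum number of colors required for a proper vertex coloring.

1, 3, 6, 7 are pairwise adjacent (a clique of size 4), so at least 4 colors are needed.
One proper 4-coloring: 1=d, 2=c, 3=c, 4=b, 5=d, 6=b, 7=a, 8=c, 9=d. Every edge joins two different colors.

4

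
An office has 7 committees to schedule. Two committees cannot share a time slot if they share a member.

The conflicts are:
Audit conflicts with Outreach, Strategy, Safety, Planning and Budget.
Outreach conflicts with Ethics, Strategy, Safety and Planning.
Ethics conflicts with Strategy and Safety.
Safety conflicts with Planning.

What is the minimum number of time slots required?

4

Audit, Outreach, Safety, Planning pairwise conflict, so at least 4 time slots are needed.
A valid assignment using 4 time slots: Audit=1, Outreach=2, Ethics=1, Strategy=3, Safety=3, Planning=4, Budget=2. No two conflicting committees share a time slot.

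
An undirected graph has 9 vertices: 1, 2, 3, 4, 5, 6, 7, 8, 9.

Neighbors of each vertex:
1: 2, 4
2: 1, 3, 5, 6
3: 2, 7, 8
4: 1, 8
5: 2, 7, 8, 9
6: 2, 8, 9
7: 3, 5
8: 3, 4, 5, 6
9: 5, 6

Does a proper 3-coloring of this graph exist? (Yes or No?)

The chromatic number is 3. The cycle 8-4-1-2-3-8 has odd length 5, so it cannot be 2-colored; at least 3 colors are needed.
A valid assignment using 3 colors: 1=b, 2=a, 3=b, 4=c, 5=b, 6=b, 7=a, 8=a, 9=a.
That is already a proper 3-coloring.

Yes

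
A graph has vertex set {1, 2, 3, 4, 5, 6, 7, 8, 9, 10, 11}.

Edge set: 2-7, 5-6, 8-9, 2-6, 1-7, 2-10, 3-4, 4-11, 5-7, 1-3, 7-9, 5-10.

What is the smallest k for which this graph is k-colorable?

2

7 and 9 are adjacent, so at least 2 colors are needed.
2 colors suffice: color red → {3, 6, 7, 8, 10, 11}; color blue → {1, 2, 4, 5, 9}. No two adjacent vertices share a color.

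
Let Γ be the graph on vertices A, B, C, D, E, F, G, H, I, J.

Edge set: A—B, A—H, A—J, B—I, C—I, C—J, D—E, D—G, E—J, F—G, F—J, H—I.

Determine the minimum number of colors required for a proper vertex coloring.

The cycle B-A-J-C-I-B has odd length 5, so it cannot be 2-colored; at least 3 colors are needed.
3 colors suffice: color 1 → {G, I, J}; color 2 → {A, C, E, F}; color 3 → {B, D, H}. Every edge joins two different colors.

3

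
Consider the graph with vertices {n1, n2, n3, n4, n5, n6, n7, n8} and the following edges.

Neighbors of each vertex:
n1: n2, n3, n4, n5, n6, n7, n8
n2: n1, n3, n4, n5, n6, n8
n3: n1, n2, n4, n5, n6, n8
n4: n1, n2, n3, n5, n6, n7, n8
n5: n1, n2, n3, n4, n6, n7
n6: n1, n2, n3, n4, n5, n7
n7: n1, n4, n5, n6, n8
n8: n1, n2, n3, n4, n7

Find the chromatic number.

n1, n2, n3, n4, n5, n6 form a clique, so at least 6 colors are needed.
6 colors suffice: color 1 → {n4}; color 2 → {n1}; color 3 → {n6, n8}; color 4 → {n2, n7}; color 5 → {n5}; color 6 → {n3}. No two adjacent vertices share a color.

6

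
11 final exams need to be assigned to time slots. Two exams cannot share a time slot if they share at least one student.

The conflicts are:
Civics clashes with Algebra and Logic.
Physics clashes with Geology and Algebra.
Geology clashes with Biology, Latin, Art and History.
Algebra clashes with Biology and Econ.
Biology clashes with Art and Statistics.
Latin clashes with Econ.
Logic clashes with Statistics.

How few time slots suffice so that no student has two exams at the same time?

3

Geology, Biology, Art all conflict with each other, so at least 3 time slots are needed.
3 time slots suffice: time slot 1 → {Geology, Algebra, Logic}; time slot 2 → {Civics, Physics, Biology, Latin, History}; time slot 3 → {Art, Econ, Statistics}. No two conflicting exams share a time slot.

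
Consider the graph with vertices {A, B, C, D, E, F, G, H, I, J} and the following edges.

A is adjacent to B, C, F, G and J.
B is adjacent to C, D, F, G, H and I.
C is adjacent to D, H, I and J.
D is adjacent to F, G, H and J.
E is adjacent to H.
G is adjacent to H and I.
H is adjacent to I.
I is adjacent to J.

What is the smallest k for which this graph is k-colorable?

B, D, G, H are pairwise adjacent (a clique of size 4), so at least 4 colors are needed.
4 colors suffice: color 1 → {B, E, J}; color 2 → {A, H}; color 3 → {C, F, G}; color 4 → {D, I}. Each edge has distinct colors on its endpoints.

4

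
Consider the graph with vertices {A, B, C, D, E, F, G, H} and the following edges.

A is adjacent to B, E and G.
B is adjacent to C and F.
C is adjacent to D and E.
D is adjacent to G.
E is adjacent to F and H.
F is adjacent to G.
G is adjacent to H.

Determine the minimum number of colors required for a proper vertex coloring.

3

The cycle C-B-A-G-D-C has odd length 5, so it cannot be 2-colored; at least 3 colors are needed.
3 colors suffice: color 1 → {B, E, G}; color 2 → {A, C, F, H}; color 3 → {D}. No two adjacent vertices share a color.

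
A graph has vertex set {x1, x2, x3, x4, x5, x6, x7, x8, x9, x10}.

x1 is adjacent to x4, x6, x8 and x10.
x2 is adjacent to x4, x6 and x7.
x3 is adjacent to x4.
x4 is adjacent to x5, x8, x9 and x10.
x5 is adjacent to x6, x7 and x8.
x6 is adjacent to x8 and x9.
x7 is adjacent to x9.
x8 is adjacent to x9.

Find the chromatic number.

3

x1, x6, x8 are mutually adjacent, so at least 3 colors are needed.
3 colors suffice: x1=3, x2=2, x3=2, x4=1, x5=3, x6=1, x7=1, x8=2, x9=3, x10=2. Each edge has distinct colors on its endpoints.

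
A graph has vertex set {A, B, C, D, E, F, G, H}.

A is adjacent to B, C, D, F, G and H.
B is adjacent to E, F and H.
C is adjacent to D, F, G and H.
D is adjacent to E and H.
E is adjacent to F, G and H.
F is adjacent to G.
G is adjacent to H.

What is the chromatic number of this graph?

A, C, D, H form a clique, so at least 4 colors are needed.
4 colors suffice: A=1, B=3, C=3, D=4, E=1, F=2, G=4, H=2. No two adjacent vertices share a color.

4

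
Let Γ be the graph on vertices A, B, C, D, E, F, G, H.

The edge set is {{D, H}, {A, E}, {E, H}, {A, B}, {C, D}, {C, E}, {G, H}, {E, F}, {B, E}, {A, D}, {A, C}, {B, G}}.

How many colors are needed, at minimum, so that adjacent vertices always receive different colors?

A, C, D are pairwise adjacent, so at least 3 colors are needed.
3 colors suffice: color red → {D, E, G}; color blue → {A, F, H}; color green → {B, C}. Each edge has distinct colors on its endpoints.

3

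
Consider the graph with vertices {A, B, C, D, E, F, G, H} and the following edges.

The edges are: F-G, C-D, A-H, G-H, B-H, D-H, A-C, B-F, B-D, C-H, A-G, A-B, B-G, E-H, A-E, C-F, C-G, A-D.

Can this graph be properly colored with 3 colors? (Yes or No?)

A, C, G, H are pairwise adjacent (a clique of size 4), so at least 4 colors are needed.
So 3 colors are not enough.

No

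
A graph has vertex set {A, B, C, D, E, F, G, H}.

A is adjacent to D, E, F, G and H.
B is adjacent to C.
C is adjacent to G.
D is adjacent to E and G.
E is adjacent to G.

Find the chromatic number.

4

A, D, E, G are mutually adjacent (a clique of size 4), so at least 4 colors are needed.
4 colors suffice: A=1, B=2, C=1, D=4, E=3, F=2, G=2, H=2. No two adjacent vertices share a color.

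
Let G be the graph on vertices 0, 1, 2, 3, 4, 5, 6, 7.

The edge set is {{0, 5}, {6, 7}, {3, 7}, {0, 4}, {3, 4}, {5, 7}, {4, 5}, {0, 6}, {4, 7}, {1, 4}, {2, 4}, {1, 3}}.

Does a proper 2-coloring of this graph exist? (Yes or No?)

0, 4, 5 form a triangle, so at least 3 colors are needed.
So 2 colors are not enough.

No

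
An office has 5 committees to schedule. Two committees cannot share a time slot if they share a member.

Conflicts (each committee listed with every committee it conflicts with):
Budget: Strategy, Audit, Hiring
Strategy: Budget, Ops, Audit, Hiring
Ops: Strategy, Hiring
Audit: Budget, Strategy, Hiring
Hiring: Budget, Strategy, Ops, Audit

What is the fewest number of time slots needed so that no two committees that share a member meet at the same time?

Budget, Strategy, Audit, Hiring pairwise conflict, so at least 4 time slots are needed.
A valid assignment using 4 time slots: Budget=3, Strategy=1, Ops=3, Audit=4, Hiring=2. Each listed conflict is separated.

4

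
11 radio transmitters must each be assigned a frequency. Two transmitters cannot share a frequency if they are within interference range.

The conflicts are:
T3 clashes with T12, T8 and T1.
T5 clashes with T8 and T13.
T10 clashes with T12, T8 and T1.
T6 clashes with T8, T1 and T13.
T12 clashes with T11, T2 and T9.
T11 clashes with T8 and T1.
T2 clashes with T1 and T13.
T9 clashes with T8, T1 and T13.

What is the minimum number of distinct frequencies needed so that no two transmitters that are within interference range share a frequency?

T6 and T1 conflict, so at least 2 frequencies are needed.
2 frequencies suffice: frequency 1 → {T12, T8, T1, T13}; frequency 2 → {T3, T5, T10, T6, T11, T2, T9}. Every pair that conflicts lands in different frequencies.

2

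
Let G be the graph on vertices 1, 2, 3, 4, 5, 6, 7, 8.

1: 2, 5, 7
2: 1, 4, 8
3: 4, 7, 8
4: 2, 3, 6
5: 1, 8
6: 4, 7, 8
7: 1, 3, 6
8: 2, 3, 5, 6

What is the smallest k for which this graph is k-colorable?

3

The cycle 3-8-5-1-7-3 has odd length 5, so it cannot be 2-colored; at least 3 colors are needed.
3 colors suffice: color red → {1, 4, 8}; color blue → {2, 3, 5, 6}; color green → {7}. Each edge has distinct colors on its endpoints.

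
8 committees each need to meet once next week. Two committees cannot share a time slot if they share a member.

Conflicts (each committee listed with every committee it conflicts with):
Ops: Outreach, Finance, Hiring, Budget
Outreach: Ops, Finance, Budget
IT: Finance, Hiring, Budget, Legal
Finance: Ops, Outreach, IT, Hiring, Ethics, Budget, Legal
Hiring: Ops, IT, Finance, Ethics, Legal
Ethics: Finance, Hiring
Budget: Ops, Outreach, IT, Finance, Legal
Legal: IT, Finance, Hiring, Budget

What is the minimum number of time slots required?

4

IT, Finance, Budget, Legal all conflict with each other, so at least 4 time slots are needed.
4 time slots suffice: Ops=3, Outreach=4, IT=4, Finance=1, Hiring=2, Ethics=3, Budget=2, Legal=3. Every pair that conflicts lands in different time slots.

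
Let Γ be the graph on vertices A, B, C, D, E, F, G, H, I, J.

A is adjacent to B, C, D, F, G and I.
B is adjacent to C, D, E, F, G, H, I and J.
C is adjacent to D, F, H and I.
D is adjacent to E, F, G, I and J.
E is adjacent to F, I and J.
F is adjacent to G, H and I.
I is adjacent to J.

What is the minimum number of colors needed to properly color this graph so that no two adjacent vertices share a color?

6

A, B, C, D, F, I are pairwise adjacent (a clique of size 6), so at least 6 colors are needed.
6 colors suffice: A=6, B=1, C=5, D=3, E=5, F=2, G=4, H=3, I=4, J=2. Each edge has distinct colors on its endpoints.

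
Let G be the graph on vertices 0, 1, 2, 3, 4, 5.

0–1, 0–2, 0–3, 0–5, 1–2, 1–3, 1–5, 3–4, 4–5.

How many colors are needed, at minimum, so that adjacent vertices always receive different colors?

3

0, 1, 3 are mutually adjacent, so at least 3 colors are needed.
A valid assignment using 3 colors: 0=b, 1=a, 2=c, 3=c, 4=a, 5=c. Every edge joins two different colors.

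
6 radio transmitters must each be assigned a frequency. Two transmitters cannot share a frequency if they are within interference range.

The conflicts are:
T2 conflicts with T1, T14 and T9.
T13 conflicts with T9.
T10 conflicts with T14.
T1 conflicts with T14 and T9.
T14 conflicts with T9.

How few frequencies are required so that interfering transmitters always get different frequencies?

T2, T1, T14, T9 pairwise conflict, so at least 4 frequencies are needed.
4 frequencies suffice: frequency 1 → {T13, T14}; frequency 2 → {T10, T9}; frequency 3 → {T2}; frequency 4 → {T1}. Every pair that conflicts lands in different frequencies.

4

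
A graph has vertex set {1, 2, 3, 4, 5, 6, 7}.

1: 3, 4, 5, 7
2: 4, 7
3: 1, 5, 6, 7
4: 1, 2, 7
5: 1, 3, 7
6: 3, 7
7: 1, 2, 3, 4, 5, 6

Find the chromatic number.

1, 3, 5, 7 are mutually adjacent (a clique of size 4), so at least 4 colors are needed.
4 colors suffice: color red → {7}; color blue → {3, 4}; color green → {1, 2, 6}; color yellow → {5}. Each edge has distinct colors on its endpoints.

4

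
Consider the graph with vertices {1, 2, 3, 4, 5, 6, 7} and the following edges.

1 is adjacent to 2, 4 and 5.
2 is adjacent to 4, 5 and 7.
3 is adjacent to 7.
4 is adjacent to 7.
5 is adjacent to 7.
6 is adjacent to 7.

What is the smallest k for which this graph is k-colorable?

2, 4, 7 are mutually adjacent, so at least 3 colors are needed.
A valid assignment using 3 colors: 1=a, 2=b, 3=b, 4=c, 5=c, 6=b, 7=a. Each edge has distinct colors on its endpoints.

3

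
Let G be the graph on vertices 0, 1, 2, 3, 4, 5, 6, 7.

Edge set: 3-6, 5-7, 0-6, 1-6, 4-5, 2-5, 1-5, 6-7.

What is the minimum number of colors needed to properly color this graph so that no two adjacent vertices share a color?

6 and 7 are adjacent, so at least 2 colors are needed.
2 colors suffice: color a → {5, 6}; color b → {0, 1, 2, 3, 4, 7}. No two adjacent vertices share a color.

2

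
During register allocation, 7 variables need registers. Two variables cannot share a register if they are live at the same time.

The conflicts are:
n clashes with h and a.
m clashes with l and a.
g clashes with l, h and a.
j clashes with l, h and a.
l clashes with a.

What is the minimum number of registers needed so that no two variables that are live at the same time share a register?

3

j, l, a all conflict with each other, so at least 3 registers are needed.
Using 3 registers: n=2, m=3, g=3, j=3, l=2, h=1, a=1. No two conflicting variables share a register.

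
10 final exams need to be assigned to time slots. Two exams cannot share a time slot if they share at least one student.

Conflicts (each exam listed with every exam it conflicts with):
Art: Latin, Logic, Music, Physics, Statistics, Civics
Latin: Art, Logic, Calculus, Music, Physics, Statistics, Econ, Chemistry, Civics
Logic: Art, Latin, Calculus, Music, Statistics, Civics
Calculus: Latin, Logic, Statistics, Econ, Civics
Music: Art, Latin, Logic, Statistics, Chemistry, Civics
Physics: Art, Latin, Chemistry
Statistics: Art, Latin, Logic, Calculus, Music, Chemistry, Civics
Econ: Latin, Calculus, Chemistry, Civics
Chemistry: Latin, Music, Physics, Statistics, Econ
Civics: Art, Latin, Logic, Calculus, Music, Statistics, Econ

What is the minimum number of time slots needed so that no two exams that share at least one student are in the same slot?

6

Art, Latin, Logic, Music, Statistics, Civics are mutually in conflict, so at least 6 time slots are needed.
Using 6 time slots: Art=4, Latin=1, Logic=5, Calculus=4, Music=6, Physics=2, Statistics=2, Econ=2, Chemistry=3, Civics=3. No two conflicting exams share a time slot.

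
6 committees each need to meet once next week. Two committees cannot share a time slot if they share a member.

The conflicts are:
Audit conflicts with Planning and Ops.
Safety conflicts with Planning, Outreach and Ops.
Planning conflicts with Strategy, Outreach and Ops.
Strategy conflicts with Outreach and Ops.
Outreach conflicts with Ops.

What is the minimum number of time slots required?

Planning, Strategy, Outreach, Ops pairwise conflict, so at least 4 time slots are needed.
4 time slots suffice: time slot 1 → {Planning}; time slot 2 → {Ops}; time slot 3 → {Audit, Outreach}; time slot 4 → {Safety, Strategy}. Every pair that conflicts lands in different time slots.

4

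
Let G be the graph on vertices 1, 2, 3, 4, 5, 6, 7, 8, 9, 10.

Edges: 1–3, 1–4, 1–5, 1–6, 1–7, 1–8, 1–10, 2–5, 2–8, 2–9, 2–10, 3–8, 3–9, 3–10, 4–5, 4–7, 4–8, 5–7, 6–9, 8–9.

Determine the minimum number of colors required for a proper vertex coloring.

1, 4, 5, 7 are pairwise adjacent (a clique of size 4), so at least 4 colors are needed.
4 colors suffice: color a → {1, 9}; color b → {5, 6, 8, 10}; color c → {2, 3, 4}; color d → {7}. Every edge joins two different colors.

4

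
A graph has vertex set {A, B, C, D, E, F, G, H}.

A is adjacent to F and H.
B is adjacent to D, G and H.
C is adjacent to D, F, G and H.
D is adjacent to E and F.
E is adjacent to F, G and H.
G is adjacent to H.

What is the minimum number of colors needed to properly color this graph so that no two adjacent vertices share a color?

D, E, F are mutually adjacent, so at least 3 colors are needed.
A valid assignment using 3 colors: A=blue, B=blue, C=blue, D=red, E=blue, F=green, G=green, H=red. Every edge joins two different colors.

3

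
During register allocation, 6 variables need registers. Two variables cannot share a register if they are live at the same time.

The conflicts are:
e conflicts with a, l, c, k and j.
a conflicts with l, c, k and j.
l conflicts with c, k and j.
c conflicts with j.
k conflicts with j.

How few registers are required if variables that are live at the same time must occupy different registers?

e, a, l, k, j all conflict with each other, so at least 5 registers are needed.
Using 5 registers: e=4, a=3, l=2, c=5, k=5, j=1. Every pair that conflicts lands in different registers.

5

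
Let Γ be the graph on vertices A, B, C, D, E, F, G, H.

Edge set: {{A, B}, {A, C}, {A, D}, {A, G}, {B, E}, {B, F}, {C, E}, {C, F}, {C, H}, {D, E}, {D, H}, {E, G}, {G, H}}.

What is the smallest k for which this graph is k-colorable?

2

A and D are adjacent, so at least 2 colors are needed.
One proper 2-coloring: A=1, B=2, C=2, D=2, E=1, F=1, G=2, H=1. Every edge joins two different colors.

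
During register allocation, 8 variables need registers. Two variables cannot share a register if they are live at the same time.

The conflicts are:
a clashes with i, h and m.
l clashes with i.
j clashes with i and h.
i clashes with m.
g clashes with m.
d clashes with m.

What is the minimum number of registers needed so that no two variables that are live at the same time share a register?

a, i, m are mutually in conflict, so at least 3 registers are needed.
3 registers suffice: a=3, l=2, j=2, i=1, h=1, g=1, d=1, m=2. Each listed conflict is separated.

3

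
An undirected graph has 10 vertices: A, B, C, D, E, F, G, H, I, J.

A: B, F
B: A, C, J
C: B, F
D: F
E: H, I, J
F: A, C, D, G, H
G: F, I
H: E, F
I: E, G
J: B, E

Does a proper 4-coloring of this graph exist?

Yes

The chromatic number is 3. The cycle E-H-F-G-I-E has odd length 5, so it cannot be 2-colored; at least 3 colors are needed.
3 colors suffice: color 1 → {B, E, F}; color 2 → {A, C, D, H, I, J}; color 3 → {G}.
Since 4 ≥ 3, a proper 4-coloring certainly exists.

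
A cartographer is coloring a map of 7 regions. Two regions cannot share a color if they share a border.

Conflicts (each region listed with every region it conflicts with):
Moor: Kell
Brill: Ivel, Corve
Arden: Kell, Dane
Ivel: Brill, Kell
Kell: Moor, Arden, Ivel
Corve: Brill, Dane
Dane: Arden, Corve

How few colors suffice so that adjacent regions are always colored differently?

2

Brill and Ivel conflict, so at least 2 colors are needed.
2 colors suffice: color 1 → {Brill, Kell, Dane}; color 2 → {Moor, Arden, Ivel, Corve}. Every pair that conflicts lands in different colors.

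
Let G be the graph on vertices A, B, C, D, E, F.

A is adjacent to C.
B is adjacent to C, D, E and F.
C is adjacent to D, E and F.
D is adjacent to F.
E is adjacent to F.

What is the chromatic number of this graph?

4

B, C, D, F form a clique, so at least 4 colors are needed.
A valid assignment using 4 colors: A=blue, B=green, C=red, D=yellow, E=yellow, F=blue. Every edge joins two different colors.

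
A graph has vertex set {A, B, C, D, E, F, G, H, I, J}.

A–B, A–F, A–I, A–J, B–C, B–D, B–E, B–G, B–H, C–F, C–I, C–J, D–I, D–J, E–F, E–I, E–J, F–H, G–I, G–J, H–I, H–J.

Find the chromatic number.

2

B and G are adjacent, so at least 2 colors are needed.
A valid assignment using 2 colors: A=2, B=1, C=2, D=2, E=2, F=1, G=2, H=2, I=1, J=1. Every edge joins two different colors.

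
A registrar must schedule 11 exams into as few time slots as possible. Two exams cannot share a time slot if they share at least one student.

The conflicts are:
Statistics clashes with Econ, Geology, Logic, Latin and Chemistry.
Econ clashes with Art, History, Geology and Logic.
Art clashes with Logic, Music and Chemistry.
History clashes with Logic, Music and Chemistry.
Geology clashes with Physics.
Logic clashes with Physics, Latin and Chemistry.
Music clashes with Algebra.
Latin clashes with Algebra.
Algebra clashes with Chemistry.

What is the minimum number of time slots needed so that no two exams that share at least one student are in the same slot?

Statistics, Econ, Logic all conflict with each other, so at least 3 time slots are needed.
Using 3 time slots: Statistics=3, Econ=2, Art=3, History=3, Geology=1, Logic=1, Physics=2, Music=1, Latin=2, Algebra=3, Chemistry=2. No two conflicting exams share a time slot.

3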